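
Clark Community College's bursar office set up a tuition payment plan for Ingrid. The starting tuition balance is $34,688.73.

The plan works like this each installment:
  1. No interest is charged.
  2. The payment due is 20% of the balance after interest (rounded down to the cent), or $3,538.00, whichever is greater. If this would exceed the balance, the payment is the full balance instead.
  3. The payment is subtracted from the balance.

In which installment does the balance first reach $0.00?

# | Opening | Payment | End bal
1 | $34,688.73 | $6,937.74 | $27,750.99
2 | $27,750.99 | $5,550.19 | $22,200.80
3 | $22,200.80 | $4,440.16 | $17,760.64
4 | $17,760.64 | $3,552.12 | $14,208.52
5 | $14,208.52 | $3,538.00 | $10,670.52
6 | $10,670.52 | $3,538.00 | $7,132.52
7 | $7,132.52 | $3,538.00 | $3,594.52
8 | $3,594.52 | $3,538.00 | $56.52
9 | $56.52 | $56.52 | $0.00
Balance reaches $0.00 in installment 9.

9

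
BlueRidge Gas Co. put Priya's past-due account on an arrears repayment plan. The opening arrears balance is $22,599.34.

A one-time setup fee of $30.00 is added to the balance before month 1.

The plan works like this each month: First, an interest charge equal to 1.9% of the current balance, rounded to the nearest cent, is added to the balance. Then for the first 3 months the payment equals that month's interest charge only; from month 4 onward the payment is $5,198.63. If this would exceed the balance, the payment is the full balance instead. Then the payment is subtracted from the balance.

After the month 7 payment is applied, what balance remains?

# | Opening | Interest | Payment | End bal
1 | $22,629.34 | $429.96 | $429.96 | $22,629.34
2 | $22,629.34 | $429.96 | $429.96 | $22,629.34
3 | $22,629.34 | $429.96 | $429.96 | $22,629.34
4 | $22,629.34 | $429.96 | $5,198.63 | $17,860.67
5 | $17,860.67 | $339.35 | $5,198.63 | $13,001.39
6 | $13,001.39 | $247.03 | $5,198.63 | $8,049.79
7 | $8,049.79 | $152.95 | $5,198.63 | $3,004.11

$3,004.11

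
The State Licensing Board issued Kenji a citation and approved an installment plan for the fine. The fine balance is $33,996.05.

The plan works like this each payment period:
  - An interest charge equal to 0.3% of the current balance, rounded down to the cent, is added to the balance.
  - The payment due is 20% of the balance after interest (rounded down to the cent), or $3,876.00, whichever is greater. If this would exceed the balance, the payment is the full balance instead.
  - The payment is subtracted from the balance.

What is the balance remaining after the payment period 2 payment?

Payment period 1: opening $33,996.05; interest $101.98 → $34,098.03; payment $6,819.60; balance $27,278.43
Payment period 2: opening $27,278.43; interest $81.83 → $27,360.26; payment $5,472.05; balance $21,888.21

$21,888.21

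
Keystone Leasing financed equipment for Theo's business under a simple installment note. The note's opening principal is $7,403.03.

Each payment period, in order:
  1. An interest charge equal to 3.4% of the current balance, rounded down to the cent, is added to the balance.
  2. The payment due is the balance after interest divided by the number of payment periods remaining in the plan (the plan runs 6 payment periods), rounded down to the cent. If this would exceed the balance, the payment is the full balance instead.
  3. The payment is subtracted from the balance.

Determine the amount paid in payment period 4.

Payment period 1: opening $7,403.03; interest $251.70 → $7,654.73; payment $1,275.78; balance $6,378.95
Payment period 2: opening $6,378.95; interest $216.88 → $6,595.83; payment $1,319.16; balance $5,276.67
Payment period 3: opening $5,276.67; interest $179.40 → $5,456.07; payment $1,364.01; balance $4,092.06
Payment period 4: opening $4,092.06; interest $139.13 → $4,231.19; payment $1,410.39; balance $2,820.80

$1,410.39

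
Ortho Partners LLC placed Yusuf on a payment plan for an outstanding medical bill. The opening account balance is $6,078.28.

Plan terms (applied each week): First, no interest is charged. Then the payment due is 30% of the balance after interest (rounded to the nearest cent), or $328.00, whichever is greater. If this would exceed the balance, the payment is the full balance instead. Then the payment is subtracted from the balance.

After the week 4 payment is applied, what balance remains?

$1,459.39

Week 1: $6,078.28 − $1,823.48 → $4,254.80
Week 2: $4,254.80 − $1,276.44 → $2,978.36
Week 3: $2,978.36 − $893.51 → $2,084.85
Week 4: $2,084.85 − $625.46 → $1,459.39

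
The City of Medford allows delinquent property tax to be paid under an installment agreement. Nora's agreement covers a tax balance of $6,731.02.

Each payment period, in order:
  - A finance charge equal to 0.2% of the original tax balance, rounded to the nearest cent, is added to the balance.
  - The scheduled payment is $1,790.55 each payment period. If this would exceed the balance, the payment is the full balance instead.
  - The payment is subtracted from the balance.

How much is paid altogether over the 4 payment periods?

$6,784.86

Payment period 1: opening $6,731.02; interest $13.46 → $6,744.48; payment $1,790.55; balance $4,953.93
Payment period 2: opening $4,953.93; interest $13.46 → $4,967.39; payment $1,790.55; balance $3,176.84
Payment period 3: opening $3,176.84; interest $13.46 → $3,190.30; payment $1,790.55; balance $1,399.75
Payment period 4: opening $1,399.75; interest $13.46 → $1,413.21; payment $1,413.21; balance $0.00
Total paid: $6,784.86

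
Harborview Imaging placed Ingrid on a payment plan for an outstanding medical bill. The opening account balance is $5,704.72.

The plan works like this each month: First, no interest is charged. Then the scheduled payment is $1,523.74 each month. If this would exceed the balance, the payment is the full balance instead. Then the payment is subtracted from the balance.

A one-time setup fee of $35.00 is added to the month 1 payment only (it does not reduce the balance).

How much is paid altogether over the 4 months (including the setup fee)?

$5,739.72

# | Opening | Payment | Fee | End bal
1 | $5,704.72 | $1,523.74 | $35.00 | $4,180.98
2 | $4,180.98 | $1,523.74 | — | $2,657.24
3 | $2,657.24 | $1,523.74 | — | $1,133.50
4 | $1,133.50 | $1,133.50 | — | $0.00
Total paid: $5,739.72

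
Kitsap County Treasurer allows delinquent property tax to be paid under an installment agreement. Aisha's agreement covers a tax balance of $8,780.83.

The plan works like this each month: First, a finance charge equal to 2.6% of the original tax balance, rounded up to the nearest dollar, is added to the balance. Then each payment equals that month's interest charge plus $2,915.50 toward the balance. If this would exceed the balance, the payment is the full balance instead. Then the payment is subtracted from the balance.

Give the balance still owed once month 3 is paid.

$34.33

# | Opening | Interest | Payment | End bal
1 | $8,780.83 | $229.00 | $3,144.50 | $5,865.33
2 | $5,865.33 | $229.00 | $3,144.50 | $2,949.83
3 | $2,949.83 | $229.00 | $3,144.50 | $34.33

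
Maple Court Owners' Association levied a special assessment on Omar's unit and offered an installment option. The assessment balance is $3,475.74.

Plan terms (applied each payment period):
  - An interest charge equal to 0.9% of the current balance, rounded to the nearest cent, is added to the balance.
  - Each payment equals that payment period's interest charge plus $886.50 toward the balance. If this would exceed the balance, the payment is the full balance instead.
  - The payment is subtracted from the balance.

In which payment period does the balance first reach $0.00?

4

Payment period 1: opening $3,475.74; interest $31.28 → $3,507.02; payment $917.78; balance $2,589.24
Payment period 2: opening $2,589.24; interest $23.30 → $2,612.54; payment $909.80; balance $1,702.74
Payment period 3: opening $1,702.74; interest $15.32 → $1,718.06; payment $901.82; balance $816.24
Payment period 4: opening $816.24; interest $7.35 → $823.59; payment $823.59; balance $0.00
Balance reaches $0.00 in payment period 4.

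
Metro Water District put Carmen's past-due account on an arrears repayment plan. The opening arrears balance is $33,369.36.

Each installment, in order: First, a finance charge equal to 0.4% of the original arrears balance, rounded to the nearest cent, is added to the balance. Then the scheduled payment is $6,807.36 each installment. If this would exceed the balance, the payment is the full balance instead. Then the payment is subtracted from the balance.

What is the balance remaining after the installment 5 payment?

$0.00

Installment 1: opening $33,369.36; interest $133.48 → $33,502.84; payment $6,807.36; balance $26,695.48
Installment 2: opening $26,695.48; interest $133.48 → $26,828.96; payment $6,807.36; balance $20,021.60
Installment 3: opening $20,021.60; interest $133.48 → $20,155.08; payment $6,807.36; balance $13,347.72
Installment 4: opening $13,347.72; interest $133.48 → $13,481.20; payment $6,807.36; balance $6,673.84
Installment 5: opening $6,673.84; interest $133.48 → $6,807.32; payment $6,807.32; balance $0.00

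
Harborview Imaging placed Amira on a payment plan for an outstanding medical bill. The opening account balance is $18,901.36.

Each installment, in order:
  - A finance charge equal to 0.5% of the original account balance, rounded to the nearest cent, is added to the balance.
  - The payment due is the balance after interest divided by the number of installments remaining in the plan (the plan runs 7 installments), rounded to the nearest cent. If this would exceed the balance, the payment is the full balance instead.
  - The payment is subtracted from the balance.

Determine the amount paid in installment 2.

$2,729.45

# | Opening | Interest | Payment | End bal
1 | $18,901.36 | $94.51 | $2,713.70 | $16,282.17
2 | $16,282.17 | $94.51 | $2,729.45 | $13,647.23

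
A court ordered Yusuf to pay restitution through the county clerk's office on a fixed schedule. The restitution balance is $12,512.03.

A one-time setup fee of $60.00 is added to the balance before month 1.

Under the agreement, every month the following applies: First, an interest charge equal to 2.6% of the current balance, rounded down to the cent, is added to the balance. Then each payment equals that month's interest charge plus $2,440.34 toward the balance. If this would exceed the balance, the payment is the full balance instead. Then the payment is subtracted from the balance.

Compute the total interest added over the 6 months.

$1,009.47

Month 1: $12,572.03 +$326.87 interest = $12,898.90; pay $2,767.21 → $10,131.69
Month 2: $10,131.69 +$263.42 interest = $10,395.11; pay $2,703.76 → $7,691.35
Month 3: $7,691.35 +$199.97 interest = $7,891.32; pay $2,640.31 → $5,251.01
Month 4: $5,251.01 +$136.52 interest = $5,387.53; pay $2,576.86 → $2,810.67
Month 5: $2,810.67 +$73.07 interest = $2,883.74; pay $2,513.41 → $370.33
Month 6: $370.33 +$9.62 interest = $379.95; pay $379.95 → $0.00
Total interest: $326.87 + $263.42 + $199.97 + $136.52 + $73.07 + $9.62 = $1,009.47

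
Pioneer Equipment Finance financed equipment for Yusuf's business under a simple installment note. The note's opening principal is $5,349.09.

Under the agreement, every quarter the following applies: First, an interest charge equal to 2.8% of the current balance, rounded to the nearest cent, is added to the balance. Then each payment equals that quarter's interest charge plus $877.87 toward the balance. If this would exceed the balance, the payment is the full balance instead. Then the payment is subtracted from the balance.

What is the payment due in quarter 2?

Quarter 1: opening $5,349.09; interest $149.77 → $5,498.86; payment $1,027.64; balance $4,471.22
Quarter 2: opening $4,471.22; interest $125.19 → $4,596.41; payment $1,003.06; balance $3,593.35

$1,003.06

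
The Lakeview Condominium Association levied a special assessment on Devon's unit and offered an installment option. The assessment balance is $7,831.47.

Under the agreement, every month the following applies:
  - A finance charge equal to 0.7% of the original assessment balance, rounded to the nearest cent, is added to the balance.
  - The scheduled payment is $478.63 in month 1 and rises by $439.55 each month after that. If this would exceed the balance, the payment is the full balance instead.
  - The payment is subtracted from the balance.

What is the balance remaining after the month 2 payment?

$6,544.30

Month 1: $7,831.47 +$54.82 interest = $7,886.29; pay $478.63 → $7,407.66
Month 2: $7,407.66 +$54.82 interest = $7,462.48; pay $918.18 → $6,544.30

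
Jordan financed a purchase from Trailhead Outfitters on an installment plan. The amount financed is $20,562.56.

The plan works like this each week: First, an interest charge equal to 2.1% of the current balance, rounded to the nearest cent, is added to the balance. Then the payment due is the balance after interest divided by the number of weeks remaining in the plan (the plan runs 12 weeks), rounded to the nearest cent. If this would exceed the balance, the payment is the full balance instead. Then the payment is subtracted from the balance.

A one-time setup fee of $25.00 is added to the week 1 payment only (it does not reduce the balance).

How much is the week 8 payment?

# | Opening | Interest | Payment | Fee | End bal
1 | $20,562.56 | $431.81 | $1,749.53 | $25.00 | $19,244.84
2 | $19,244.84 | $404.14 | $1,786.27 | — | $17,862.71
3 | $17,862.71 | $375.12 | $1,823.78 | — | $16,414.05
4 | $16,414.05 | $344.70 | $1,862.08 | — | $14,896.67
5 | $14,896.67 | $312.83 | $1,901.19 | — | $13,308.31
6 | $13,308.31 | $279.47 | $1,941.11 | — | $11,646.67
7 | $11,646.67 | $244.58 | $1,981.88 | — | $9,909.37
8 | $9,909.37 | $208.10 | $2,023.49 | — | $8,093.98

$2,023.49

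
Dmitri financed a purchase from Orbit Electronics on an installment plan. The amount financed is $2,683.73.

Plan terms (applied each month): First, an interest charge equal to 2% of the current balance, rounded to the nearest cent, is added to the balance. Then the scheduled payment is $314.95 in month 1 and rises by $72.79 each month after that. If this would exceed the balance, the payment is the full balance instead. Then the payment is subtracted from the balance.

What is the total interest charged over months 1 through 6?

Month 1: $2,683.73 +$53.67 interest = $2,737.40; pay $314.95 → $2,422.45
Month 2: $2,422.45 +$48.45 interest = $2,470.90; pay $387.74 → $2,083.16
Month 3: $2,083.16 +$41.66 interest = $2,124.82; pay $460.53 → $1,664.29
Month 4: $1,664.29 +$33.29 interest = $1,697.58; pay $533.32 → $1,164.26
Month 5: $1,164.26 +$23.29 interest = $1,187.55; pay $606.11 → $581.44
Month 6: $581.44 +$11.63 interest = $593.07; pay $593.07 → $0.00
Total interest: $53.67 + $48.45 + $41.66 + $33.29 + $23.29 + $11.63 = $211.99

$211.99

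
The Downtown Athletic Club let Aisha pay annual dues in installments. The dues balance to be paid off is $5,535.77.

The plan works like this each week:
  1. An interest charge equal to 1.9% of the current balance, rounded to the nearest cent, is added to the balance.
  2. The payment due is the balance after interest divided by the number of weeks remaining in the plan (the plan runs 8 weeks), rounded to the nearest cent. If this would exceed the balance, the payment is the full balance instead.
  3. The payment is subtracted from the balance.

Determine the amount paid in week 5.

# | Opening | Interest | Payment | End bal
1 | $5,535.77 | $105.18 | $705.12 | $4,935.83
2 | $4,935.83 | $93.78 | $718.52 | $4,311.09
3 | $4,311.09 | $81.91 | $732.17 | $3,660.83
4 | $3,660.83 | $69.56 | $746.08 | $2,984.31
5 | $2,984.31 | $56.70 | $760.25 | $2,280.76

$760.25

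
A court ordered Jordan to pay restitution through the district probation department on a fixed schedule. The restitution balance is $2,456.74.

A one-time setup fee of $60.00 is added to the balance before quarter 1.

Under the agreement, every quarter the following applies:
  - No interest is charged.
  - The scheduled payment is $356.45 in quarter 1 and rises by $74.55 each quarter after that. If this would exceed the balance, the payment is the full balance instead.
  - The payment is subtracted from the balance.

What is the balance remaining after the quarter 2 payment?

$1,729.29

# | Opening | Payment | End bal
1 | $2,516.74 | $356.45 | $2,160.29
2 | $2,160.29 | $431.00 | $1,729.29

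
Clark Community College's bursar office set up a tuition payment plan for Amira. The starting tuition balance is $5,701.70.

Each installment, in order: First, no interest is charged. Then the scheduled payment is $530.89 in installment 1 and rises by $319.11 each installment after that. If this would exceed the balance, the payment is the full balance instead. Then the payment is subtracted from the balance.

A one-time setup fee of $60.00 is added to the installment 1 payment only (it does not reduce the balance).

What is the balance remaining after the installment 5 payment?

$0.00

Installment 1: $5,701.70 − $530.89 (+ $60.00 fee) → $5,170.81
Installment 2: $5,170.81 − $850.00 → $4,320.81
Installment 3: $4,320.81 − $1,169.11 → $3,151.70
Installment 4: $3,151.70 − $1,488.22 → $1,663.48
Installment 5: $1,663.48 − $1,663.48 → $0.00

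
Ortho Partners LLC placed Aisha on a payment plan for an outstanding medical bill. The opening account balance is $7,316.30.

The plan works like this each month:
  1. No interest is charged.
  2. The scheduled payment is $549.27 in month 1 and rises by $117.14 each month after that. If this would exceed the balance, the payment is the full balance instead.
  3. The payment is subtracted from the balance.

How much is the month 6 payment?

Month 1: opening $7,316.30; payment $549.27; balance $6,767.03
Month 2: opening $6,767.03; payment $666.41; balance $6,100.62
Month 3: opening $6,100.62; payment $783.55; balance $5,317.07
Month 4: opening $5,317.07; payment $900.69; balance $4,416.38
Month 5: opening $4,416.38; payment $1,017.83; balance $3,398.55
Month 6: opening $3,398.55; payment $1,134.97; balance $2,263.58

$1,134.97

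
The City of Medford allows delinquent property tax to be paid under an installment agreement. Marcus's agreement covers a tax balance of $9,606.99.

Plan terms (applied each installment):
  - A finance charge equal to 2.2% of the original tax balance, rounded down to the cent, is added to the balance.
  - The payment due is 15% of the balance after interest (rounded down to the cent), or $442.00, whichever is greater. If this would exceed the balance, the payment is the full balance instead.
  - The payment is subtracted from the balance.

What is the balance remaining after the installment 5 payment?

Installment 1: $9,606.99 +$211.35 interest = $9,818.34; pay $1,472.75 → $8,345.59
Installment 2: $8,345.59 +$211.35 interest = $8,556.94; pay $1,283.54 → $7,273.40
Installment 3: $7,273.40 +$211.35 interest = $7,484.75; pay $1,122.71 → $6,362.04
Installment 4: $6,362.04 +$211.35 interest = $6,573.39; pay $986.00 → $5,587.39
Installment 5: $5,587.39 +$211.35 interest = $5,798.74; pay $869.81 → $4,928.93

$4,928.93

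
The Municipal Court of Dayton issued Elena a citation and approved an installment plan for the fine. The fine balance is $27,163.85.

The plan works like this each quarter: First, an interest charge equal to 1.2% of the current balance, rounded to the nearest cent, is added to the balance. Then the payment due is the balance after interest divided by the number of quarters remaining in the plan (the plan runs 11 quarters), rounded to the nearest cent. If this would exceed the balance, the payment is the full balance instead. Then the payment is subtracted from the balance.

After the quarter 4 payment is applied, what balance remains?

Quarter 1: opening $27,163.85; interest $325.97 → $27,489.82; payment $2,499.07; balance $24,990.75
Quarter 2: opening $24,990.75; interest $299.89 → $25,290.64; payment $2,529.06; balance $22,761.58
Quarter 3: opening $22,761.58; interest $273.14 → $23,034.72; payment $2,559.41; balance $20,475.31
Quarter 4: opening $20,475.31; interest $245.70 → $20,721.01; payment $2,590.13; balance $18,130.88

$18,130.88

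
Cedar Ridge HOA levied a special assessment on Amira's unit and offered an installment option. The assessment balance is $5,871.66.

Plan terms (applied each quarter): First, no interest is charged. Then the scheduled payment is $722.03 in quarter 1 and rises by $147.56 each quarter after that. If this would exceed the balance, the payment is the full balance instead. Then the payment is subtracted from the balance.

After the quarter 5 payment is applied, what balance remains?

# | Opening | Payment | End bal
1 | $5,871.66 | $722.03 | $5,149.63
2 | $5,149.63 | $869.59 | $4,280.04
3 | $4,280.04 | $1,017.15 | $3,262.89
4 | $3,262.89 | $1,164.71 | $2,098.18
5 | $2,098.18 | $1,312.27 | $785.91

$785.91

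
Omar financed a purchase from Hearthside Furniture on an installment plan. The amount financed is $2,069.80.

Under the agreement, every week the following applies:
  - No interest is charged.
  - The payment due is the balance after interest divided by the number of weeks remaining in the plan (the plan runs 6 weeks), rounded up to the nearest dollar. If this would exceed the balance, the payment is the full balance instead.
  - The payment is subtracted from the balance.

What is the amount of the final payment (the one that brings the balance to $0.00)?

$344.80

Week 1: $2,069.80 − $345.00 → $1,724.80
Week 2: $1,724.80 − $345.00 → $1,379.80
Week 3: $1,379.80 − $345.00 → $1,034.80
Week 4: $1,034.80 − $345.00 → $689.80
Week 5: $689.80 − $345.00 → $344.80
Week 6: $344.80 − $344.80 → $0.00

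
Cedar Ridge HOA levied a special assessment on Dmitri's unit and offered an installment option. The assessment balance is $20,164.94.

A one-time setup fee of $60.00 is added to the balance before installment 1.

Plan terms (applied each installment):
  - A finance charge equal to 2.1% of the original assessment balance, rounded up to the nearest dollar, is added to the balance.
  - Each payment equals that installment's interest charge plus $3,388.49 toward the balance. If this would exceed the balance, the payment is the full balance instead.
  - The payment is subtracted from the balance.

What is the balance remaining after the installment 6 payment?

$0.00

Installment 1: opening $20,224.94; interest $424.00 → $20,648.94; payment $3,812.49; balance $16,836.45
Installment 2: opening $16,836.45; interest $424.00 → $17,260.45; payment $3,812.49; balance $13,447.96
Installment 3: opening $13,447.96; interest $424.00 → $13,871.96; payment $3,812.49; balance $10,059.47
Installment 4: opening $10,059.47; interest $424.00 → $10,483.47; payment $3,812.49; balance $6,670.98
Installment 5: opening $6,670.98; interest $424.00 → $7,094.98; payment $3,812.49; balance $3,282.49
Installment 6: opening $3,282.49; interest $424.00 → $3,706.49; payment $3,706.49; balance $0.00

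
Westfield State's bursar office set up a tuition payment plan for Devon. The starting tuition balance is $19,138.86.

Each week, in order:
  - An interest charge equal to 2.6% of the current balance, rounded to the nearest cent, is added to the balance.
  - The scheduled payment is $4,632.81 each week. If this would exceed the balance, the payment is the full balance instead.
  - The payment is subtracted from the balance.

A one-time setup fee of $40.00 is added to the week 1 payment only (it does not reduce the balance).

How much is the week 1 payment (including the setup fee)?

Week 1: opening $19,138.86; interest $497.61 → $19,636.47; payment $4,632.81 (+ $40.00 fee); balance $15,003.66

$4,672.81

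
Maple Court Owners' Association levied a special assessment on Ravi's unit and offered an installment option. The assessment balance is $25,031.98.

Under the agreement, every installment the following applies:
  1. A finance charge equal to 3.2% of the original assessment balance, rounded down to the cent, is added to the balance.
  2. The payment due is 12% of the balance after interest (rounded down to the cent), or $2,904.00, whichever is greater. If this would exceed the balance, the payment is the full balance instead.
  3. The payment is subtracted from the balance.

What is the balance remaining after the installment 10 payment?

Installment 1: $25,031.98 +$801.02 interest = $25,833.00; pay $3,099.96 → $22,733.04
Installment 2: $22,733.04 +$801.02 interest = $23,534.06; pay $2,904.00 → $20,630.06
Installment 3: $20,630.06 +$801.02 interest = $21,431.08; pay $2,904.00 → $18,527.08
Installment 4: $18,527.08 +$801.02 interest = $19,328.10; pay $2,904.00 → $16,424.10
Installment 5: $16,424.10 +$801.02 interest = $17,225.12; pay $2,904.00 → $14,321.12
Installment 6: $14,321.12 +$801.02 interest = $15,122.14; pay $2,904.00 → $12,218.14
Installment 7: $12,218.14 +$801.02 interest = $13,019.16; pay $2,904.00 → $10,115.16
Installment 8: $10,115.16 +$801.02 interest = $10,916.18; pay $2,904.00 → $8,012.18
Installment 9: $8,012.18 +$801.02 interest = $8,813.20; pay $2,904.00 → $5,909.20
Installment 10: $5,909.20 +$801.02 interest = $6,710.22; pay $2,904.00 → $3,806.22

$3,806.22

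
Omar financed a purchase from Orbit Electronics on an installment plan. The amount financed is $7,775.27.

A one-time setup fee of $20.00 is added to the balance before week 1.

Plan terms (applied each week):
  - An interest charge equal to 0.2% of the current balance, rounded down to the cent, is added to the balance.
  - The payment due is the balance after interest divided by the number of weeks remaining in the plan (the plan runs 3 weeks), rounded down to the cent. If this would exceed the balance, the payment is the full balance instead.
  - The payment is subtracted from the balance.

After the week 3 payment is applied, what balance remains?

$0.00

Week 1: opening $7,795.27; interest $15.59 → $7,810.86; payment $2,603.62; balance $5,207.24
Week 2: opening $5,207.24; interest $10.41 → $5,217.65; payment $2,608.82; balance $2,608.83
Week 3: opening $2,608.83; interest $5.21 → $2,614.04; payment $2,614.04; balance $0.00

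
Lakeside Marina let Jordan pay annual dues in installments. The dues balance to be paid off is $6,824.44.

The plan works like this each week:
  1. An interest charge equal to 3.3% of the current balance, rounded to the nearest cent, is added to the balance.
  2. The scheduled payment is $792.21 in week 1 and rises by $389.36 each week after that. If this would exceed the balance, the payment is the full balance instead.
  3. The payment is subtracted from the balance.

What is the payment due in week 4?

Week 1: $6,824.44 +$225.21 interest = $7,049.65; pay $792.21 → $6,257.44
Week 2: $6,257.44 +$206.50 interest = $6,463.94; pay $1,181.57 → $5,282.37
Week 3: $5,282.37 +$174.32 interest = $5,456.69; pay $1,570.93 → $3,885.76
Week 4: $3,885.76 +$128.23 interest = $4,013.99; pay $1,960.29 → $2,053.70

$1,960.29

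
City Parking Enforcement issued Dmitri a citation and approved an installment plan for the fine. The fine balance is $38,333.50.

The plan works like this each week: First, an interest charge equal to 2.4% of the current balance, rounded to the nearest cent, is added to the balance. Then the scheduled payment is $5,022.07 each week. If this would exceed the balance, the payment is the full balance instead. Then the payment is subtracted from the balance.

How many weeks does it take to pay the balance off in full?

9

Week 1: $38,333.50 +$920.00 interest = $39,253.50; pay $5,022.07 → $34,231.43
Week 2: $34,231.43 +$821.55 interest = $35,052.98; pay $5,022.07 → $30,030.91
Week 3: $30,030.91 +$720.74 interest = $30,751.65; pay $5,022.07 → $25,729.58
Week 4: $25,729.58 +$617.51 interest = $26,347.09; pay $5,022.07 → $21,325.02
Week 5: $21,325.02 +$511.80 interest = $21,836.82; pay $5,022.07 → $16,814.75
Week 6: $16,814.75 +$403.55 interest = $17,218.30; pay $5,022.07 → $12,196.23
Week 7: $12,196.23 +$292.71 interest = $12,488.94; pay $5,022.07 → $7,466.87
Week 8: $7,466.87 +$179.20 interest = $7,646.07; pay $5,022.07 → $2,624.00
Week 9: $2,624.00 +$62.98 interest = $2,686.98; pay $2,686.98 → $0.00
Balance reaches $0.00 in week 9.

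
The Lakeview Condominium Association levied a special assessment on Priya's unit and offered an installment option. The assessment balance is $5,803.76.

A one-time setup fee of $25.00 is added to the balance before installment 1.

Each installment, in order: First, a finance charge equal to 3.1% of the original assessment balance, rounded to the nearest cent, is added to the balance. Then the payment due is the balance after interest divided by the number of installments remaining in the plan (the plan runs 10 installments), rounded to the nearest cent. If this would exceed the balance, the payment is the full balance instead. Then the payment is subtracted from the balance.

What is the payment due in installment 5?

Installment 1: opening $5,828.76; interest $179.92 → $6,008.68; payment $600.87; balance $5,407.81
Installment 2: opening $5,407.81; interest $179.92 → $5,587.73; payment $620.86; balance $4,966.87
Installment 3: opening $4,966.87; interest $179.92 → $5,146.79; payment $643.35; balance $4,503.44
Installment 4: opening $4,503.44; interest $179.92 → $4,683.36; payment $669.05; balance $4,014.31
Installment 5: opening $4,014.31; interest $179.92 → $4,194.23; payment $699.04; balance $3,495.19

$699.04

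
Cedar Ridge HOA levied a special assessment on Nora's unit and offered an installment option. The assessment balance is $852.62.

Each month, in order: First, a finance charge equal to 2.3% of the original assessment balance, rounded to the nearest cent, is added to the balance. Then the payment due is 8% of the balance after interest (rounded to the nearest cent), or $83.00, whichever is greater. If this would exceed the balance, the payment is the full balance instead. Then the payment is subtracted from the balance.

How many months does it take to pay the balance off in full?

14

Month 1: $852.62 +$19.61 interest = $872.23; pay $83.00 → $789.23
Month 2: $789.23 +$19.61 interest = $808.84; pay $83.00 → $725.84
Month 3: $725.84 +$19.61 interest = $745.45; pay $83.00 → $662.45
Month 4: $662.45 +$19.61 interest = $682.06; pay $83.00 → $599.06
Month 5: $599.06 +$19.61 interest = $618.67; pay $83.00 → $535.67
Month 6: $535.67 +$19.61 interest = $555.28; pay $83.00 → $472.28
Month 7: $472.28 +$19.61 interest = $491.89; pay $83.00 → $408.89
Month 8: $408.89 +$19.61 interest = $428.50; pay $83.00 → $345.50
Month 9: $345.50 +$19.61 interest = $365.11; pay $83.00 → $282.11
Month 10: $282.11 +$19.61 interest = $301.72; pay $83.00 → $218.72
Month 11: $218.72 +$19.61 interest = $238.33; pay $83.00 → $155.33
Month 12: $155.33 +$19.61 interest = $174.94; pay $83.00 → $91.94
Month 13: $91.94 +$19.61 interest = $111.55; pay $83.00 → $28.55
Month 14: $28.55 +$19.61 interest = $48.16; pay $48.16 → $0.00
Balance reaches $0.00 in month 14.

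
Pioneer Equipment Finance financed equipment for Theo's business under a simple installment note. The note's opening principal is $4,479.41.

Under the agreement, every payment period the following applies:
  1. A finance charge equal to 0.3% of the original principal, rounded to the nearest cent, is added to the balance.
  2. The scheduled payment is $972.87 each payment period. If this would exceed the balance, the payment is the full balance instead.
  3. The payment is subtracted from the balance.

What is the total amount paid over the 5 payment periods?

$4,546.61

Payment period 1: $4,479.41 +$13.44 interest = $4,492.85; pay $972.87 → $3,519.98
Payment period 2: $3,519.98 +$13.44 interest = $3,533.42; pay $972.87 → $2,560.55
Payment period 3: $2,560.55 +$13.44 interest = $2,573.99; pay $972.87 → $1,601.12
Payment period 4: $1,601.12 +$13.44 interest = $1,614.56; pay $972.87 → $641.69
Payment period 5: $641.69 +$13.44 interest = $655.13; pay $655.13 → $0.00
Total paid: $4,546.61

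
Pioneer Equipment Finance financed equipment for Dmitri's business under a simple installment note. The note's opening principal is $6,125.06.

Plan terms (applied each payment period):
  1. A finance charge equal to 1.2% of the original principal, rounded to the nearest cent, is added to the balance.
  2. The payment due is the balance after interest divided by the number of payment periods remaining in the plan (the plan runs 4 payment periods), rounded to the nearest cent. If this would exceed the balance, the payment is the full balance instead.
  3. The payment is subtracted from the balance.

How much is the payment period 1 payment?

$1,549.64

Payment period 1: $6,125.06 +$73.50 interest = $6,198.56; pay $1,549.64 → $4,648.92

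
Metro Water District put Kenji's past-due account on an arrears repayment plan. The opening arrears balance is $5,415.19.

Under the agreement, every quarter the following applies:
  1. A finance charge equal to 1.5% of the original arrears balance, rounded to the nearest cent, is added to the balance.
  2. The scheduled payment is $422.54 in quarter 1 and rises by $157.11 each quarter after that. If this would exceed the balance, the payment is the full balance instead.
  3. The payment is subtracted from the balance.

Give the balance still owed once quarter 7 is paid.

$0.00

Quarter 1: $5,415.19 +$81.23 interest = $5,496.42; pay $422.54 → $5,073.88
Quarter 2: $5,073.88 +$81.23 interest = $5,155.11; pay $579.65 → $4,575.46
Quarter 3: $4,575.46 +$81.23 interest = $4,656.69; pay $736.76 → $3,919.93
Quarter 4: $3,919.93 +$81.23 interest = $4,001.16; pay $893.87 → $3,107.29
Quarter 5: $3,107.29 +$81.23 interest = $3,188.52; pay $1,050.98 → $2,137.54
Quarter 6: $2,137.54 +$81.23 interest = $2,218.77; pay $1,208.09 → $1,010.68
Quarter 7: $1,010.68 +$81.23 interest = $1,091.91; pay $1,091.91 → $0.00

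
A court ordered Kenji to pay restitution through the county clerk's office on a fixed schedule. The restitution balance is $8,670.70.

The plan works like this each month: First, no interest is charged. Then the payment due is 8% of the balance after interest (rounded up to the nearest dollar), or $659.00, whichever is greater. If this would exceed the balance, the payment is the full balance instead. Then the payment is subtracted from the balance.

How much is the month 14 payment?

$68.70

# | Opening | Payment | End bal
1 | $8,670.70 | $694.00 | $7,976.70
2 | $7,976.70 | $659.00 | $7,317.70
3 | $7,317.70 | $659.00 | $6,658.70
4 | $6,658.70 | $659.00 | $5,999.70
5 | $5,999.70 | $659.00 | $5,340.70
6 | $5,340.70 | $659.00 | $4,681.70
7 | $4,681.70 | $659.00 | $4,022.70
8 | $4,022.70 | $659.00 | $3,363.70
9 | $3,363.70 | $659.00 | $2,704.70
10 | $2,704.70 | $659.00 | $2,045.70
11 | $2,045.70 | $659.00 | $1,386.70
12 | $1,386.70 | $659.00 | $727.70
13 | $727.70 | $659.00 | $68.70
14 | $68.70 | $68.70 | $0.00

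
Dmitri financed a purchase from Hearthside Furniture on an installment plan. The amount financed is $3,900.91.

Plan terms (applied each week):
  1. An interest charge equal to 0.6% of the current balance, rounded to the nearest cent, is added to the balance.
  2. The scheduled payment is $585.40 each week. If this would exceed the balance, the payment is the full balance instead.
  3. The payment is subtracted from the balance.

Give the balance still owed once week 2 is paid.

# | Opening | Interest | Payment | End bal
1 | $3,900.91 | $23.41 | $585.40 | $3,338.92
2 | $3,338.92 | $20.03 | $585.40 | $2,773.55

$2,773.55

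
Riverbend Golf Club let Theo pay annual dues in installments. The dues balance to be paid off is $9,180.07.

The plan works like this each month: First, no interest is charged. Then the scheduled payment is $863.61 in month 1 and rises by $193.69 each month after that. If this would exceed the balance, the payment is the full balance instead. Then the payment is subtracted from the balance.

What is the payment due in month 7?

Month 1: opening $9,180.07; payment $863.61; balance $8,316.46
Month 2: opening $8,316.46; payment $1,057.30; balance $7,259.16
Month 3: opening $7,259.16; payment $1,250.99; balance $6,008.17
Month 4: opening $6,008.17; payment $1,444.68; balance $4,563.49
Month 5: opening $4,563.49; payment $1,638.37; balance $2,925.12
Month 6: opening $2,925.12; payment $1,832.06; balance $1,093.06
Month 7: opening $1,093.06; payment $1,093.06; balance $0.00

$1,093.06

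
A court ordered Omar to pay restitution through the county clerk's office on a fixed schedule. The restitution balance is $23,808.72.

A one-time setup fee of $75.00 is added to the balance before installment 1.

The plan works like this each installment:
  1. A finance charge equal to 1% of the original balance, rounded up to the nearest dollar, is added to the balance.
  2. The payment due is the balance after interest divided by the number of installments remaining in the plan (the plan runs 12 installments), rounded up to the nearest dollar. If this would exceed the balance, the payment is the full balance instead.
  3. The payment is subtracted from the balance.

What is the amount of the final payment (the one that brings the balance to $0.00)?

# | Opening | Interest | Payment | End bal
1 | $23,883.72 | $239.00 | $2,011.00 | $22,111.72
2 | $22,111.72 | $239.00 | $2,032.00 | $20,318.72
3 | $20,318.72 | $239.00 | $2,056.00 | $18,501.72
4 | $18,501.72 | $239.00 | $2,083.00 | $16,657.72
5 | $16,657.72 | $239.00 | $2,113.00 | $14,783.72
6 | $14,783.72 | $239.00 | $2,147.00 | $12,875.72
7 | $12,875.72 | $239.00 | $2,186.00 | $10,928.72
8 | $10,928.72 | $239.00 | $2,234.00 | $8,933.72
9 | $8,933.72 | $239.00 | $2,294.00 | $6,878.72
10 | $6,878.72 | $239.00 | $2,373.00 | $4,744.72
11 | $4,744.72 | $239.00 | $2,492.00 | $2,491.72
12 | $2,491.72 | $239.00 | $2,730.72 | $0.00

$2,730.72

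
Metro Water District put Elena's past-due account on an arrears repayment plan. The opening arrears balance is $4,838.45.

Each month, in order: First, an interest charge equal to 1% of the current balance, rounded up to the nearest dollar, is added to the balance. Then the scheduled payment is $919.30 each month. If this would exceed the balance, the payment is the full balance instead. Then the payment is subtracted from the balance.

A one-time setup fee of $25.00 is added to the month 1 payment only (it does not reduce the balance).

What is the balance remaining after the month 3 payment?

$2,200.55

Month 1: opening $4,838.45; interest $49.00 → $4,887.45; payment $919.30 (+ $25.00 fee); balance $3,968.15
Month 2: opening $3,968.15; interest $40.00 → $4,008.15; payment $919.30; balance $3,088.85
Month 3: opening $3,088.85; interest $31.00 → $3,119.85; payment $919.30; balance $2,200.55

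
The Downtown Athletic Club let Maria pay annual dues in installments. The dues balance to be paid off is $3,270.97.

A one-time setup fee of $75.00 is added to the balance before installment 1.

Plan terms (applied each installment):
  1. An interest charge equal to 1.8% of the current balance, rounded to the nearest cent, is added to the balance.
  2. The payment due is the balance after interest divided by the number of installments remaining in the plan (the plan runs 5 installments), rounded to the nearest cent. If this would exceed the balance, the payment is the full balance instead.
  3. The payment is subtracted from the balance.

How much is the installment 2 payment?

Installment 1: opening $3,345.97; interest $60.23 → $3,406.20; payment $681.24; balance $2,724.96
Installment 2: opening $2,724.96; interest $49.05 → $2,774.01; payment $693.50; balance $2,080.51

$693.50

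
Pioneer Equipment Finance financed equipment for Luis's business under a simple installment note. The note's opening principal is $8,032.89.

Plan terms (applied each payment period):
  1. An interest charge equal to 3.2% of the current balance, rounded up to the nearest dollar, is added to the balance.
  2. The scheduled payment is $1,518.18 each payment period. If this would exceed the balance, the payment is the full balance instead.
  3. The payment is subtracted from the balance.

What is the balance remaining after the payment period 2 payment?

Payment period 1: opening $8,032.89; interest $258.00 → $8,290.89; payment $1,518.18; balance $6,772.71
Payment period 2: opening $6,772.71; interest $217.00 → $6,989.71; payment $1,518.18; balance $5,471.53

$5,471.53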